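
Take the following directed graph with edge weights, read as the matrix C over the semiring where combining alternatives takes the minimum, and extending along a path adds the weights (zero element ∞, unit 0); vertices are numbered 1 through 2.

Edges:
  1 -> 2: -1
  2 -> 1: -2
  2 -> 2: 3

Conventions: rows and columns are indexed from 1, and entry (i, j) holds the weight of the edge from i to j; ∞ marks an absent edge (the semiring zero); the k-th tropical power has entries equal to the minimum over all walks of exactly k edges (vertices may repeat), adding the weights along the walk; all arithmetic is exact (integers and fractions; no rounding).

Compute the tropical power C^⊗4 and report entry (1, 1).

C^⊗2:
  [-3, 2]
  [1, -3]
C^⊗3:
  [0, -4]
  [-5, 0]
C^⊗4:
  [-6, -1]
  [-2, -6]
Key observation: the optimum is the walk 1->2->1->2->1, with weight (-1) + (-2) + (-1) + (-2) = -6.
Optimal value attained by: walk 1->2->1->2->1.
Answer: (C^⊗4)[1][1] = -6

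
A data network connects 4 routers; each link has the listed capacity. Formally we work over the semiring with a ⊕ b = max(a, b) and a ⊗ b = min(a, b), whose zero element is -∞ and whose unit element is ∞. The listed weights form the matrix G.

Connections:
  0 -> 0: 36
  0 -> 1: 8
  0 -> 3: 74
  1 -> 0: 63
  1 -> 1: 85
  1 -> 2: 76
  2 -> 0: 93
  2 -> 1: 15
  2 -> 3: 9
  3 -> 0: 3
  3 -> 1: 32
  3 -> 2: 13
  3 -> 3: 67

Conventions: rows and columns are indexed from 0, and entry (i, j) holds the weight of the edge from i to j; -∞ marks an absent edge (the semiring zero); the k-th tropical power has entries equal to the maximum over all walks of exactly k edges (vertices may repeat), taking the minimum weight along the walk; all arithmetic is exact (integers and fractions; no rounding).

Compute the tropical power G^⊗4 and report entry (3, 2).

G^⊗2:
  [36, 32, 13, 67]
  [76, 85, 76, 63]
  [36, 15, 15, 74]
  [32, 32, 32, 67]
G^⊗3:
  [36, 32, 32, 67]
  [76, 85, 76, 74]
  [36, 32, 15, 67]
  [32, 32, 32, 67]
G^⊗4:
  [36, 32, 32, 67]
  [76, 85, 76, 74]
  [36, 32, 32, 67]
  [32, 32, 32, 67]
Key observation: the optimum is the walk 3->1->1->1->2, with weight 32 min 85 min 85 min 76 = 32.
Optimal value attained by: walk 3->1->1->1->2.
Answer: (G^⊗4)[3][2] = 32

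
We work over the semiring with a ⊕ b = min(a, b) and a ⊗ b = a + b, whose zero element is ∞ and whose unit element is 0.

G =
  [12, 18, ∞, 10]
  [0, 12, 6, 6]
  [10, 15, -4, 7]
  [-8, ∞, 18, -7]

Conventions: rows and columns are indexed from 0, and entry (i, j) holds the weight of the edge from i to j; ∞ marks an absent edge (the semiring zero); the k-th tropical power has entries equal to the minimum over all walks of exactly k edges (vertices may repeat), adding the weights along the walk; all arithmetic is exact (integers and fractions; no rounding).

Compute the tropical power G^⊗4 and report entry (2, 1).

G^⊗2:
  [2, 30, 24, 3]
  [-2, 18, 2, -1]
  [-1, 11, -8, 0]
  [-15, 10, 11, -14]
G^⊗3:
  [-5, 20, 20, -4]
  [-9, 16, -2, -8]
  [-8, 7, -12, -7]
  [-22, 3, 4, -21]
G^⊗4:
  [-12, 13, 14, -11]
  [-16, 9, -6, -15]
  [-15, 3, -16, -14]
  [-29, -4, -3, -28]
Key observation: the optimum is the walk 2->2->2->2->1, with weight (-4) + (-4) + (-4) + 15 = 3.
Optimal value attained by: walk 2->2->2->2->1.
Answer: (G^⊗4)[2][1] = 3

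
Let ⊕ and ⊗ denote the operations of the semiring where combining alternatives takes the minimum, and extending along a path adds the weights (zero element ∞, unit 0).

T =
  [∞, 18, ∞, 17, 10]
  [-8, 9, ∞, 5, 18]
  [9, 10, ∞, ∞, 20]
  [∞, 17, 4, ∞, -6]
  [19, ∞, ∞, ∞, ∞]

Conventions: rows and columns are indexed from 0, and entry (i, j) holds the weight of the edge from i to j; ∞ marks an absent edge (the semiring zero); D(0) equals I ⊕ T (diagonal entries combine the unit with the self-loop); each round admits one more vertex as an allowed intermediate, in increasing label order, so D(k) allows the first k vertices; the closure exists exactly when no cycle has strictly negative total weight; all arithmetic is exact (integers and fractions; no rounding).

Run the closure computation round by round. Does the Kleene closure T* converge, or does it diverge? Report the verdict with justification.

D(0):
  [0, 18, ∞, 17, 10]
  [-8, 0, ∞, 5, 18]
  [9, 10, 0, ∞, 20]
  [∞, 17, 4, 0, -6]
  [19, ∞, ∞, ∞, 0]
D(1):
  [0, 18, ∞, 17, 10]
  [-8, 0, ∞, 5, 2]
  [9, 10, 0, 26, 19]
  [∞, 17, 4, 0, -6]
  [19, 37, ∞, 36, 0]
D(2):
  [0, 18, ∞, 17, 10]
  [-8, 0, ∞, 5, 2]
  [2, 10, 0, 15, 12]
  [9, 17, 4, 0, -6]
  [19, 37, ∞, 36, 0]
D(3):
  [0, 18, ∞, 17, 10]
  [-8, 0, ∞, 5, 2]
  [2, 10, 0, 15, 12]
  [6, 14, 4, 0, -6]
  [19, 37, ∞, 36, 0]
D(4):
  [0, 18, 21, 17, 10]
  [-8, 0, 9, 5, -1]
  [2, 10, 0, 15, 9]
  [6, 14, 4, 0, -6]
  [19, 37, 40, 36, 0]
D(5):
  [0, 18, 21, 17, 10]
  [-8, 0, 9, 5, -1]
  [2, 10, 0, 15, 9]
  [6, 14, 4, 0, -6]
  [19, 37, 40, 36, 0]
Key observation: every diagonal entry stays at the unit through all rounds, so no improving cycle exists.
Answer: CONVERGES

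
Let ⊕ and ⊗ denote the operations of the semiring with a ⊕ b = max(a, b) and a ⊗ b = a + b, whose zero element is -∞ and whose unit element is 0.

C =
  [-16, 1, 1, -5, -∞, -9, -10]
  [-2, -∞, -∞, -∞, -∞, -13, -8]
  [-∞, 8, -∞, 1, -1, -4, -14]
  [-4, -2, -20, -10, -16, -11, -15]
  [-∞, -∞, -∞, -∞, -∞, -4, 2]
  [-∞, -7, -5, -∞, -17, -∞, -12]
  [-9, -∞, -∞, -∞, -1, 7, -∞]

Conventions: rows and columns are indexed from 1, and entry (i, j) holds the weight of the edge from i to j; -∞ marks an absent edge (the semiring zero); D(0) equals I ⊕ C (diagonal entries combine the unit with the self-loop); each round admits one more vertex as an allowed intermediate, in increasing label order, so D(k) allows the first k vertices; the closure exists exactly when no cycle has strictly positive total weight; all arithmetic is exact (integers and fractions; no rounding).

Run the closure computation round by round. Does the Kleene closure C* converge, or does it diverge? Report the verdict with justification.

D(0):
  [0, 1, 1, -5, -∞, -9, -10]
  [-2, 0, -∞, -∞, -∞, -13, -8]
  [-∞, 8, 0, 1, -1, -4, -14]
  [-4, -2, -20, 0, -16, -11, -15]
  [-∞, -∞, -∞, -∞, 0, -4, 2]
  [-∞, -7, -5, -∞, -17, 0, -12]
  [-9, -∞, -∞, -∞, -1, 7, 0]
D(1):
  [0, 1, 1, -5, -∞, -9, -10]
  [-2, 0, -1, -7, -∞, -11, -8]
  [-∞, 8, 0, 1, -1, -4, -14]
  [-4, -2, -3, 0, -16, -11, -14]
  [-∞, -∞, -∞, -∞, 0, -4, 2]
  [-∞, -7, -5, -∞, -17, 0, -12]
  [-9, -8, -8, -14, -1, 7, 0]
Detection: at round 2, diagonal entry (3, 3) turns strictly positive.
Key observation: the cycle 3->2->1->3 has total weight 8 + (-2) + 1, which is strictly positive.
Answer: DIVERGES — positive cycle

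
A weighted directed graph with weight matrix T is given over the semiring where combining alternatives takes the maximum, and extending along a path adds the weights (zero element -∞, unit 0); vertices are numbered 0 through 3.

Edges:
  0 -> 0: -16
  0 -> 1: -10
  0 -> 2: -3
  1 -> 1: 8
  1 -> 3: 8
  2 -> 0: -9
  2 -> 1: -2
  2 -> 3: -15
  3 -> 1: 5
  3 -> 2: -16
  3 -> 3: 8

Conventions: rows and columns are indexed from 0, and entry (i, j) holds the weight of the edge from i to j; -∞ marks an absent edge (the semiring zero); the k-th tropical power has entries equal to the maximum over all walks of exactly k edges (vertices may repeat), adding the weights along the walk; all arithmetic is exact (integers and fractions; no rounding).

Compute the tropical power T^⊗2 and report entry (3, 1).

T^⊗2:
  [-12, -2, -19, -2]
  [-∞, 16, -8, 16]
  [-25, 6, -12, 6]
  [-25, 13, -8, 16]
Key observation: the optimum is the walk 3->1->1, with weight 5 + 8 = 13.
Optimal value attained by: walk 3->1->1.
Answer: (T^⊗2)[3][1] = 13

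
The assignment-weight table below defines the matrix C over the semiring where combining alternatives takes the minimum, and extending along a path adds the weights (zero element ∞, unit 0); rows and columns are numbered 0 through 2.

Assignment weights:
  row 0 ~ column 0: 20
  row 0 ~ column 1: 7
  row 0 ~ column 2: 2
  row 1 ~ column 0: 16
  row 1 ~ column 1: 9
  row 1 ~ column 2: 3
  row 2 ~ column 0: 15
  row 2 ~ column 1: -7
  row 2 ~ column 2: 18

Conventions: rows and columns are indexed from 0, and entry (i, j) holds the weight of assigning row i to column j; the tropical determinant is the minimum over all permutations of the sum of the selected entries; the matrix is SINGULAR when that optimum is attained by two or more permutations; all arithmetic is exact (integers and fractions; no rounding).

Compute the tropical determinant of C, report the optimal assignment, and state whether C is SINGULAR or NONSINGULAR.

σ = (0, 1, 2): 20 + 9 + 18 = 47
σ = (0, 2, 1): 20 + 3 + (-7) = 16
σ = (1, 0, 2): 7 + 16 + 18 = 41
σ = (1, 2, 0): 7 + 3 + 15 = 25
σ = (2, 0, 1): 2 + 16 + (-7) = 11
σ = (2, 1, 0): 2 + 9 + 15 = 26
Optimal value attained by: σ = (2, 0, 1).
Answer: det⊕(C) = 11; verdict: NONSINGULAR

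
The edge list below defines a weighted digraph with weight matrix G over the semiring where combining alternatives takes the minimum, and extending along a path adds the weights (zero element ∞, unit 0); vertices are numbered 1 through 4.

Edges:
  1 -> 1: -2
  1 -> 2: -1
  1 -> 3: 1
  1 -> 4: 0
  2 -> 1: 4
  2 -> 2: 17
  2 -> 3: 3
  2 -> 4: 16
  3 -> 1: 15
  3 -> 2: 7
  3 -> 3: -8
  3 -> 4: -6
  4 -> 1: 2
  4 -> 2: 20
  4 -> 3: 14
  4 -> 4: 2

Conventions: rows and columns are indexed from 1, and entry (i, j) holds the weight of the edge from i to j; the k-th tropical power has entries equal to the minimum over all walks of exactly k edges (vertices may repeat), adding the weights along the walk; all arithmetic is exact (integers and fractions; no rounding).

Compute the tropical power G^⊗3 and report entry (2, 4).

G^⊗2:
  [-4, -3, -7, -5]
  [2, 3, -5, -3]
  [-4, -1, -16, -14]
  [0, 1, 3, 2]
G^⊗3:
  [-6, -5, -15, -13]
  [-1, 1, -13, -11]
  [-12, -9, -24, -22]
  [-2, -1, -5, -3]
Key observation: the optimum is the walk 2->3->3->4, with weight 3 + (-8) + (-6) = -11.
Optimal value attained by: walk 2->3->3->4.
Answer: (G^⊗3)[2][4] = -11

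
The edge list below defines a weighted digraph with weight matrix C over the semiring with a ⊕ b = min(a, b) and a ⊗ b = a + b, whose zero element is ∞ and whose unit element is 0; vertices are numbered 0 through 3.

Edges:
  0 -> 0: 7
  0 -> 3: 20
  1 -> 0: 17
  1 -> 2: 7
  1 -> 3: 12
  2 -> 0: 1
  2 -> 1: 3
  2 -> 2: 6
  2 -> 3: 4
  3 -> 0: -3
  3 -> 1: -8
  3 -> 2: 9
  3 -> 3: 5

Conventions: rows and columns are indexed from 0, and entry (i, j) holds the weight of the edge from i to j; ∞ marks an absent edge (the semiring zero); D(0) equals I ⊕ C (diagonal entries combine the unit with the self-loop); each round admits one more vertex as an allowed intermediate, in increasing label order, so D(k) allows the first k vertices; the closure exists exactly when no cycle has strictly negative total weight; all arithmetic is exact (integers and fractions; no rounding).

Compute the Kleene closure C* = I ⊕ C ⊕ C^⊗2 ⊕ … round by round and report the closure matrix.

D(0):
  [0, ∞, ∞, 20]
  [17, 0, 7, 12]
  [1, 3, 0, 4]
  [-3, -8, 9, 0]
D(1):
  [0, ∞, ∞, 20]
  [17, 0, 7, 12]
  [1, 3, 0, 4]
  [-3, -8, 9, 0]
D(2):
  [0, ∞, ∞, 20]
  [17, 0, 7, 12]
  [1, 3, 0, 4]
  [-3, -8, -1, 0]
D(3):
  [0, ∞, ∞, 20]
  [8, 0, 7, 11]
  [1, 3, 0, 4]
  [-3, -8, -1, 0]
D(4):
  [0, 12, 19, 20]
  [8, 0, 7, 11]
  [1, -4, 0, 4]
  [-3, -8, -1, 0]
Answer: C* = [[0, 12, 19, 20], [8, 0, 7, 11], [1, -4, 0, 4], [-3, -8, -1, 0]]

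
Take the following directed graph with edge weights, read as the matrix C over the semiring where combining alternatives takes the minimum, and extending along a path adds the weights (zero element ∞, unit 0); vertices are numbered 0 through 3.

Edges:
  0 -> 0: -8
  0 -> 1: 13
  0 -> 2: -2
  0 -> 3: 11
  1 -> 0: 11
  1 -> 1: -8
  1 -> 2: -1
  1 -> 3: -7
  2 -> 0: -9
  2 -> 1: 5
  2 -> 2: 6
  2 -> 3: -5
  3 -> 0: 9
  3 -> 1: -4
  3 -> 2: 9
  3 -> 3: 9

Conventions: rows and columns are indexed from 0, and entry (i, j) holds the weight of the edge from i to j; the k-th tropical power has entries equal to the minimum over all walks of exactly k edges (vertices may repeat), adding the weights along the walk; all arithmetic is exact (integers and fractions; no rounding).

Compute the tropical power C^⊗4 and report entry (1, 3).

C^⊗2:
  [-16, 3, -10, -7]
  [-10, -16, -9, -15]
  [-17, -9, -11, -2]
  [0, -12, -5, -11]
C^⊗3:
  [-24, -11, -18, -15]
  [-18, -24, -17, -23]
  [-25, -17, -19, -16]
  [-14, -20, -13, -19]
C^⊗4:
  [-32, -19, -26, -23]
  [-26, -32, -25, -31]
  [-33, -25, -27, -24]
  [-22, -28, -21, -27]
Key observation: the optimum is the walk 1->1->1->1->3, with weight (-8) + (-8) + (-8) + (-7) = -31.
Optimal value attained by: walk 1->1->1->1->3.
Answer: (C^⊗4)[1][3] = -31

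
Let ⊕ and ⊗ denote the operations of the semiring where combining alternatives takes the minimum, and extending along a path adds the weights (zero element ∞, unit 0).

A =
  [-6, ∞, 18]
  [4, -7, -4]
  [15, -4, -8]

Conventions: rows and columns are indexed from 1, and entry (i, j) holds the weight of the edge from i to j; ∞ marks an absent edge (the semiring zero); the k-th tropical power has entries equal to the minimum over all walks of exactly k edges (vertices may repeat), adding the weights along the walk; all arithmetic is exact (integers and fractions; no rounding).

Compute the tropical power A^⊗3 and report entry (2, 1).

A^⊗2:
  [-12, 14, 10]
  [-3, -14, -12]
  [0, -12, -16]
A^⊗3:
  [-18, 6, 2]
  [-10, -21, -20]
  [-8, -20, -24]
Key observation: the optimum is the walk 2->2->2->1, with weight (-7) + (-7) + 4 = -10.
Optimal value attained by: walk 2->2->2->1.
Answer: (A^⊗3)[2][1] = -10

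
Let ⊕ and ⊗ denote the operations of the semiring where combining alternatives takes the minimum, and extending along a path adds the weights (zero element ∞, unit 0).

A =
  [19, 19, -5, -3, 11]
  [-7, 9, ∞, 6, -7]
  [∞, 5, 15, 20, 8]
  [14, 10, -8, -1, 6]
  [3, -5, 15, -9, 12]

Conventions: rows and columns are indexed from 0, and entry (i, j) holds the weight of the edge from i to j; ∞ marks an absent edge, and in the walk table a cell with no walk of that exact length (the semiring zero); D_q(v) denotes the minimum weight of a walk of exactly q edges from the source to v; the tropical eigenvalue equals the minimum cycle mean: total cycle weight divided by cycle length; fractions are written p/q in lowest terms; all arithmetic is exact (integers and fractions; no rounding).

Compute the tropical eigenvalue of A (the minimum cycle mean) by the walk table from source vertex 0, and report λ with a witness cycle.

q=0: [0, ∞, ∞, ∞, ∞]
q=1: [19, 19, -5, -3, 11]
q=2: [11, 0, -11, -4, 3]
q=3: [-7, -6, -12, -6, -7]
q=4: [-13, -12, -14, -16, -13]
q=5: [-19, -18, -24, -22, -19]
Optimal cycle mean attained by: cycle 1->4->1, total (-7) + (-5), length 2.
Answer: λ = -6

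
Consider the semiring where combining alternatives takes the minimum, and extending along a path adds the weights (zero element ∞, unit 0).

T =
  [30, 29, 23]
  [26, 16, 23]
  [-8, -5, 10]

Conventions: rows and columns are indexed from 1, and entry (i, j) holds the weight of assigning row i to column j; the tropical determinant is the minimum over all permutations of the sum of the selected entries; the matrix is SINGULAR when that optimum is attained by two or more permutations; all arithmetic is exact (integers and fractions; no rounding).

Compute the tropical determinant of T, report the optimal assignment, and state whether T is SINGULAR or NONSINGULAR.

σ = (1, 2, 3): 30 + 16 + 10 = 56
σ = (1, 3, 2): 30 + 23 + (-5) = 48
σ = (2, 1, 3): 29 + 26 + 10 = 65
σ = (2, 3, 1): 29 + 23 + (-8) = 44
σ = (3, 1, 2): 23 + 26 + (-5) = 44
σ = (3, 2, 1): 23 + 16 + (-8) = 31
Optimal value attained by: σ = (3, 2, 1).
Answer: det⊕(T) = 31; verdict: NONSINGULAR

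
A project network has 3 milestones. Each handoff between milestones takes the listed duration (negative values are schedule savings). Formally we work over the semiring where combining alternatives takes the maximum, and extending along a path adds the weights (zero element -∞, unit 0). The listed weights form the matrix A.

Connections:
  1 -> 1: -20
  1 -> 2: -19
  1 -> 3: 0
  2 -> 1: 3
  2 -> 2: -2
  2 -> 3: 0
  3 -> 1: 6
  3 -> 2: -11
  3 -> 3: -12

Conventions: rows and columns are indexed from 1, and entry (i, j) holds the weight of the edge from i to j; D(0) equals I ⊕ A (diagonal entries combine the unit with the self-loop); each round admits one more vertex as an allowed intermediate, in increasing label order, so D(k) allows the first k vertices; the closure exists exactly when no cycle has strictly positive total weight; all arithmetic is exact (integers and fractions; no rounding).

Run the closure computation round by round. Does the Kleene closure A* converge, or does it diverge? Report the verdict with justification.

D(0):
  [0, -19, 0]
  [3, 0, 0]
  [6, -11, 0]
Detection: at round 1, diagonal entry (3, 3) turns strictly positive.
Key observation: the cycle 3->1->3 has total weight 6 + 0, which is strictly positive.
Answer: DIVERGES — positive cycle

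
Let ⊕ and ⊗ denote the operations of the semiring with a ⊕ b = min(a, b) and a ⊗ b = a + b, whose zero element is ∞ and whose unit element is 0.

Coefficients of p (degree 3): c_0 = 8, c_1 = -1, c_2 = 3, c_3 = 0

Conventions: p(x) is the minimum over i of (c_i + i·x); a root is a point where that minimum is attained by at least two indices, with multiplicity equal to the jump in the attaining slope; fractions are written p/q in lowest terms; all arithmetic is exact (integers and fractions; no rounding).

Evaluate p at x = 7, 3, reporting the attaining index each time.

p(7) = min(8+0·7=8, -1+1·7=6, 3+2·7=17, 0+3·7=21) = 6 (attained by i=1)
p(3) = min(8+0·3=8, -1+1·3=2, 3+2·3=9, 0+3·3=9) = 2 (attained by i=1)
Answer: p(7) = 6; p(3) = 2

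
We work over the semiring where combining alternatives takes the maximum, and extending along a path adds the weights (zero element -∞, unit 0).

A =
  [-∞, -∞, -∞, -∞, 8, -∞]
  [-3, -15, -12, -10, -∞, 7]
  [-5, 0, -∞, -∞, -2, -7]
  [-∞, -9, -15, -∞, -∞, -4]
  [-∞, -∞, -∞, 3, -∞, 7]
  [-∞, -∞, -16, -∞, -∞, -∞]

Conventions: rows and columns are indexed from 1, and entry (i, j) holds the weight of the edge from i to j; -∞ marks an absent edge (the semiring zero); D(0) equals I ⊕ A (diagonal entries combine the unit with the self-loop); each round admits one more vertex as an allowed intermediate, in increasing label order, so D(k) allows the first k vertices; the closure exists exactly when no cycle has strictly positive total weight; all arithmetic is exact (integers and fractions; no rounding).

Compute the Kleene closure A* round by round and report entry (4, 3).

D(0):
  [0, -∞, -∞, -∞, 8, -∞]
  [-3, 0, -12, -10, -∞, 7]
  [-5, 0, 0, -∞, -2, -7]
  [-∞, -9, -15, 0, -∞, -4]
  [-∞, -∞, -∞, 3, 0, 7]
  [-∞, -∞, -16, -∞, -∞, 0]
D(1):
  [0, -∞, -∞, -∞, 8, -∞]
  [-3, 0, -12, -10, 5, 7]
  [-5, 0, 0, -∞, 3, -7]
  [-∞, -9, -15, 0, -∞, -4]
  [-∞, -∞, -∞, 3, 0, 7]
  [-∞, -∞, -16, -∞, -∞, 0]
D(2):
  [0, -∞, -∞, -∞, 8, -∞]
  [-3, 0, -12, -10, 5, 7]
  [-3, 0, 0, -10, 5, 7]
  [-12, -9, -15, 0, -4, -2]
  [-∞, -∞, -∞, 3, 0, 7]
  [-∞, -∞, -16, -∞, -∞, 0]
D(3):
  [0, -∞, -∞, -∞, 8, -∞]
  [-3, 0, -12, -10, 5, 7]
  [-3, 0, 0, -10, 5, 7]
  [-12, -9, -15, 0, -4, -2]
  [-∞, -∞, -∞, 3, 0, 7]
  [-19, -16, -16, -26, -11, 0]
D(4):
  [0, -∞, -∞, -∞, 8, -∞]
  [-3, 0, -12, -10, 5, 7]
  [-3, 0, 0, -10, 5, 7]
  [-12, -9, -15, 0, -4, -2]
  [-9, -6, -12, 3, 0, 7]
  [-19, -16, -16, -26, -11, 0]
D(5):
  [0, 2, -4, 11, 8, 15]
  [-3, 0, -7, 8, 5, 12]
  [-3, 0, 0, 8, 5, 12]
  [-12, -9, -15, 0, -4, 3]
  [-9, -6, -12, 3, 0, 7]
  [-19, -16, -16, -8, -11, 0]
D(6):
  [0, 2, -1, 11, 8, 15]
  [-3, 0, -4, 8, 5, 12]
  [-3, 0, 0, 8, 5, 12]
  [-12, -9, -13, 0, -4, 3]
  [-9, -6, -9, 3, 0, 7]
  [-19, -16, -16, -8, -11, 0]
Answer: A*[4][3] = -13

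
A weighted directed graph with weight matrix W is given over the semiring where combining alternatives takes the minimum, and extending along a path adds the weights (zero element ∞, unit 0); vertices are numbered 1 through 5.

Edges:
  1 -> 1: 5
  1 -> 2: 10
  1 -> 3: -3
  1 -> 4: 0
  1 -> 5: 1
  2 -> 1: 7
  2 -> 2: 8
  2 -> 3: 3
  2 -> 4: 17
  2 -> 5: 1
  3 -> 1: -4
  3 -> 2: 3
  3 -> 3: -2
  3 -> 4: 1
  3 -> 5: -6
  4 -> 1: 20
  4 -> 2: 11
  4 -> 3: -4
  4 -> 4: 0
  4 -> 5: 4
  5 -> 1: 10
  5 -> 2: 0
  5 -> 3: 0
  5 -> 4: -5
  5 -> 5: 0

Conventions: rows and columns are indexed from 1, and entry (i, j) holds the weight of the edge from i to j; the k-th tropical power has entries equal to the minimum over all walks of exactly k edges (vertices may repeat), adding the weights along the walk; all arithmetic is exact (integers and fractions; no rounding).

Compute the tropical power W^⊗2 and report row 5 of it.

W^⊗2:
  [-7, 0, -5, -4, -9]
  [-1, 1, 1, -4, -3]
  [-6, -6, -7, -11, -8]
  [-8, -1, -6, -3, -10]
  [-4, 0, -9, -5, -6]
Answer: row 5 of W^⊗2 = [-4, 0, -9, -5, -6]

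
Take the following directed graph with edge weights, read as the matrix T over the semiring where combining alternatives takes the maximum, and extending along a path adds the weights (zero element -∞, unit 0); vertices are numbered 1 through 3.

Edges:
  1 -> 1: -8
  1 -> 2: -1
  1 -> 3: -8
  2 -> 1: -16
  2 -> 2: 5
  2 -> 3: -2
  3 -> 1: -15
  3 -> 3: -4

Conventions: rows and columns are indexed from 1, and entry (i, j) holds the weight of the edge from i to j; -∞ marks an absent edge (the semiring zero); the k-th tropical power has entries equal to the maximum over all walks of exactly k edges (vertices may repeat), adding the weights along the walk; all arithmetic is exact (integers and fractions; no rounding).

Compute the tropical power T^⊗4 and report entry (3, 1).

T^⊗2:
  [-16, 4, -3]
  [-11, 10, 3]
  [-19, -16, -8]
T^⊗3:
  [-12, 9, 2]
  [-6, 15, 8]
  [-23, -11, -12]
T^⊗4:
  [-7, 14, 7]
  [-1, 20, 13]
  [-27, -6, -13]
Key observation: the optimum is the walk 3->1->2->2->1, with weight (-15) + (-1) + 5 + (-16) = -27.
Optimal value attained by: walk 3->1->2->2->1.
Answer: (T^⊗4)[3][1] = -27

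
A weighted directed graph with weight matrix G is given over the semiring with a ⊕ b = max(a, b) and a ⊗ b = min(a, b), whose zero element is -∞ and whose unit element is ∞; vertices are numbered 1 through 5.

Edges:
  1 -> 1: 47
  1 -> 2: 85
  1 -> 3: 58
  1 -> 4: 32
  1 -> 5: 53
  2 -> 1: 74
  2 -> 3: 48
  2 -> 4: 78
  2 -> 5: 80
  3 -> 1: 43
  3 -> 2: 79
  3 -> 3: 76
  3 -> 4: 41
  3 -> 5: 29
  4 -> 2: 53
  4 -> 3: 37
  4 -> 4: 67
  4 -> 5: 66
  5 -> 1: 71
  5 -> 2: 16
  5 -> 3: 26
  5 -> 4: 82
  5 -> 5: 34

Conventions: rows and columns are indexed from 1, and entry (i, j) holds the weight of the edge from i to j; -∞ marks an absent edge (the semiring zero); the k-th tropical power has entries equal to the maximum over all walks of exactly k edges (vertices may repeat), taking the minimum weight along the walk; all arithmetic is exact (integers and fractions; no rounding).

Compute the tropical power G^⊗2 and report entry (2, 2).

G^⊗2:
  [74, 58, 58, 78, 80]
  [71, 74, 58, 80, 66]
  [74, 76, 76, 78, 79]
  [66, 53, 48, 67, 66]
  [47, 71, 58, 67, 66]
Key observation: the optimum is the walk 2->1->2, with weight 74 min 85 = 74.
Optimal value attained by: walk 2->1->2.
Answer: (G^⊗2)[2][2] = 74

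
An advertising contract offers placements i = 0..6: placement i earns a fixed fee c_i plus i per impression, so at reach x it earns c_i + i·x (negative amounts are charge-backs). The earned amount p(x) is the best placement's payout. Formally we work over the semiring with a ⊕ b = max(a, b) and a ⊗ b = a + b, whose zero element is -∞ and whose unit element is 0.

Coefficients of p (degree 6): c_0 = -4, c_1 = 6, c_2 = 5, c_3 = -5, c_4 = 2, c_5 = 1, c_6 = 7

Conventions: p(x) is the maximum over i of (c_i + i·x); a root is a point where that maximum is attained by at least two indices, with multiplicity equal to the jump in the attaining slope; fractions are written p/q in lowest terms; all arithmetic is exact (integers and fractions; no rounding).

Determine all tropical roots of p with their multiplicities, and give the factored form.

hull edge (i=0, c=-4) to (i=1, c=6): slope 10, span 1
hull edge (i=1, c=6) to (i=6, c=7): slope 1/5, span 5
Factored form: p(x) = 7 ⊗ (x ⊕ (-10)) ⊗ (x ⊕ (-1/5)) ⊗ (x ⊕ (-1/5)) ⊗ (x ⊕ (-1/5)) ⊗ (x ⊕ (-1/5)) ⊗ (x ⊕ (-1/5))
Answer: roots = -10 (mult 1), -1/5 (mult 5)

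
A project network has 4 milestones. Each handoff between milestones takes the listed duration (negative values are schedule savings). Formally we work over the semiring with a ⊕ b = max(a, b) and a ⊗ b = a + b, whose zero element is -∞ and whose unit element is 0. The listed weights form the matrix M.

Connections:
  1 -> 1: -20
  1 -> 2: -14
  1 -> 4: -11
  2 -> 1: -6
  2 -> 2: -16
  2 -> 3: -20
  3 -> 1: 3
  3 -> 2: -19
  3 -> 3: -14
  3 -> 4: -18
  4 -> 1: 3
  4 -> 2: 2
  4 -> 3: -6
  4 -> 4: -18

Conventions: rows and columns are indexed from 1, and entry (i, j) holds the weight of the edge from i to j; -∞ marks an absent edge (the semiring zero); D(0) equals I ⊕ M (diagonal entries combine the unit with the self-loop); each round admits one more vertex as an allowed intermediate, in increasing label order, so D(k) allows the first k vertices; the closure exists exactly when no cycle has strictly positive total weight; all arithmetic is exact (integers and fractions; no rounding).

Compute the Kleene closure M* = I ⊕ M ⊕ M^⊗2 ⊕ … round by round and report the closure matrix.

D(0):
  [0, -14, -∞, -11]
  [-6, 0, -20, -∞]
  [3, -19, 0, -18]
  [3, 2, -6, 0]
D(1):
  [0, -14, -∞, -11]
  [-6, 0, -20, -17]
  [3, -11, 0, -8]
  [3, 2, -6, 0]
D(2):
  [0, -14, -34, -11]
  [-6, 0, -20, -17]
  [3, -11, 0, -8]
  [3, 2, -6, 0]
D(3):
  [0, -14, -34, -11]
  [-6, 0, -20, -17]
  [3, -11, 0, -8]
  [3, 2, -6, 0]
D(4):
  [0, -9, -17, -11]
  [-6, 0, -20, -17]
  [3, -6, 0, -8]
  [3, 2, -6, 0]
Answer: M* = [[0, -9, -17, -11], [-6, 0, -20, -17], [3, -6, 0, -8], [3, 2, -6, 0]]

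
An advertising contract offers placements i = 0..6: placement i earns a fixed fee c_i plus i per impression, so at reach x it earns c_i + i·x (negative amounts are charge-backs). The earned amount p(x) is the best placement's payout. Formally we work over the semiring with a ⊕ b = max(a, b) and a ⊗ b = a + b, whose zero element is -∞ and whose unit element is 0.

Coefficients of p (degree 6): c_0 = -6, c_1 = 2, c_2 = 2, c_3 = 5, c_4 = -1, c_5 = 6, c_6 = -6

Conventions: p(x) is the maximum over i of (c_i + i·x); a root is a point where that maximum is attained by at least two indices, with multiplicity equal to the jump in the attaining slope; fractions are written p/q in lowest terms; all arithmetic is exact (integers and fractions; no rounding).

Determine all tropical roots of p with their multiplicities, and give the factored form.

hull edge (i=0, c=-6) to (i=1, c=2): slope 8, span 1
hull edge (i=1, c=2) to (i=3, c=5): slope 3/2, span 2
hull edge (i=3, c=5) to (i=5, c=6): slope 1/2, span 2
hull edge (i=5, c=6) to (i=6, c=-6): slope -12, span 1
Factored form: p(x) = -6 ⊗ (x ⊕ (-8)) ⊗ (x ⊕ (-3/2)) ⊗ (x ⊕ (-3/2)) ⊗ (x ⊕ (-1/2)) ⊗ (x ⊕ (-1/2)) ⊗ (x ⊕ 12)
Answer: roots = -8 (mult 1), -3/2 (mult 2), -1/2 (mult 2), 12 (mult 1)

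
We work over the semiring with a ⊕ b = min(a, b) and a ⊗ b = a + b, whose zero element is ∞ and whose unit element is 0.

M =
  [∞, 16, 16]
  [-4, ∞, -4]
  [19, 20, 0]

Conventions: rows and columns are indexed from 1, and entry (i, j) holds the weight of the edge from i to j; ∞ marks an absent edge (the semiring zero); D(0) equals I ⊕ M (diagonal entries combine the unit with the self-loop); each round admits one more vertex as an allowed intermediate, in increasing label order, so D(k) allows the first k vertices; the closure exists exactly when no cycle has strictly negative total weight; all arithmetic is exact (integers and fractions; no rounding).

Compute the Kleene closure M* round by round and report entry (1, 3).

D(0):
  [0, 16, 16]
  [-4, 0, -4]
  [19, 20, 0]
D(1):
  [0, 16, 16]
  [-4, 0, -4]
  [19, 20, 0]
D(2):
  [0, 16, 12]
  [-4, 0, -4]
  [16, 20, 0]
D(3):
  [0, 16, 12]
  [-4, 0, -4]
  [16, 20, 0]
Answer: M*[1][3] = 12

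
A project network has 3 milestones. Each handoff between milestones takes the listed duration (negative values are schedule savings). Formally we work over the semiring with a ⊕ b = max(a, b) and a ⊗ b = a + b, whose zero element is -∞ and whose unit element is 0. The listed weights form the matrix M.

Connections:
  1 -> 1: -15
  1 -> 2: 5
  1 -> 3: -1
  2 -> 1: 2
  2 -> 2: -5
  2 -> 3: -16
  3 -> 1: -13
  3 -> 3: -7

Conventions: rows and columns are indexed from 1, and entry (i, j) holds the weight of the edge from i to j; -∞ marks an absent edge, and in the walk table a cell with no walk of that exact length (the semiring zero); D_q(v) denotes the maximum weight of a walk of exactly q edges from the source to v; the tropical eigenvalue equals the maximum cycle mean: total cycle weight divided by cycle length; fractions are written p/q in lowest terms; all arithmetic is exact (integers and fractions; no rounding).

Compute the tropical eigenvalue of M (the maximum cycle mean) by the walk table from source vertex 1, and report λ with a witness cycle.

q=0: [0, -∞, -∞]
q=1: [-15, 5, -1]
q=2: [7, 0, -8]
q=3: [2, 12, 6]
Optimal cycle mean attained by: cycle 1->2->1, total 5 + 2, length 2.
Answer: λ = 7/2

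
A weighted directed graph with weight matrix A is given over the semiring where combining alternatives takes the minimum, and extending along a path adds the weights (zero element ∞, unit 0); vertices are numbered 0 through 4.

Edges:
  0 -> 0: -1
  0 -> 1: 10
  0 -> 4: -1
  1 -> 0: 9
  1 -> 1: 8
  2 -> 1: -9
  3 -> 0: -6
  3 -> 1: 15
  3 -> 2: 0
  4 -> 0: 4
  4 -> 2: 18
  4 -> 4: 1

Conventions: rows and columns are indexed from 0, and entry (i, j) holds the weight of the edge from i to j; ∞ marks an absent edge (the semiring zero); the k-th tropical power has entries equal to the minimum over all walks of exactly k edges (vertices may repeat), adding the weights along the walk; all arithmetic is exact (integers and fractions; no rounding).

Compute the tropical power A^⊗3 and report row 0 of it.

A^⊗2:
  [-2, 9, 17, ∞, -2]
  [8, 16, ∞, ∞, 8]
  [0, -1, ∞, ∞, ∞]
  [-7, -9, ∞, ∞, -7]
  [3, 9, 19, ∞, 2]
A^⊗3:
  [-3, 8, 16, ∞, -3]
  [7, 18, 26, ∞, 7]
  [-1, 7, ∞, ∞, -1]
  [-8, -1, 11, ∞, -8]
  [2, 10, 20, ∞, 2]
Answer: row 0 of A^⊗3 = [-3, 8, 16, ∞, -3]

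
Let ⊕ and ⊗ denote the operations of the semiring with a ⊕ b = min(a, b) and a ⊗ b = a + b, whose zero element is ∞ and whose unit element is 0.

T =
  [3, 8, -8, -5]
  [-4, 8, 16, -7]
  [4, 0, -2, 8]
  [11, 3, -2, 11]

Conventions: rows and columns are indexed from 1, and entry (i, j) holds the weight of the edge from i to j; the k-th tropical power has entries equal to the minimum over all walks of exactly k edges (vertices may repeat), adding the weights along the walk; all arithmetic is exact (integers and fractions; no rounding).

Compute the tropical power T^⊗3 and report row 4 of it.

T^⊗2:
  [-4, -8, -10, -2]
  [-1, -4, -12, -9]
  [-4, -2, -4, -7]
  [-1, -2, -4, -4]
T^⊗3:
  [-12, -10, -12, -15]
  [-8, -12, -14, -11]
  [-6, -4, -12, -9]
  [-6, -4, -9, -9]
Answer: row 4 of T^⊗3 = [-6, -4, -9, -9]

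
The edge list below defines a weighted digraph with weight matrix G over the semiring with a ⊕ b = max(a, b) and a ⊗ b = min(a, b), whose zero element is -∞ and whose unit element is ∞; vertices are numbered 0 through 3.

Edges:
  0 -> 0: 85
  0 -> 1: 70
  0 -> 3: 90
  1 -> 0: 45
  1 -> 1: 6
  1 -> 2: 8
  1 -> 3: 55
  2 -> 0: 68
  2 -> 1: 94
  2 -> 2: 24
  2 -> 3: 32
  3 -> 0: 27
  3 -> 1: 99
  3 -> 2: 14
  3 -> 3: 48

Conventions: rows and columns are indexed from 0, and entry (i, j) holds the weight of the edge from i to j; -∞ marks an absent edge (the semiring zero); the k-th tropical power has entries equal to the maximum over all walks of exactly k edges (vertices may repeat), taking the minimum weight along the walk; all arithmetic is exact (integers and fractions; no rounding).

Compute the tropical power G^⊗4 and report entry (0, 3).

G^⊗2:
  [85, 90, 14, 85]
  [45, 55, 14, 48]
  [68, 68, 24, 68]
  [45, 48, 14, 55]
G^⊗3:
  [85, 85, 14, 85]
  [45, 48, 14, 55]
  [68, 68, 24, 68]
  [45, 55, 14, 48]
G^⊗4:
  [85, 85, 14, 85]
  [45, 55, 14, 48]
  [68, 68, 24, 68]
  [45, 48, 14, 55]
Key observation: the optimum is the walk 0->0->0->0->3, with weight 85 min 85 min 85 min 90 = 85.
Optimal value attained by: walk 0->0->0->0->3.
Answer: (G^⊗4)[0][3] = 85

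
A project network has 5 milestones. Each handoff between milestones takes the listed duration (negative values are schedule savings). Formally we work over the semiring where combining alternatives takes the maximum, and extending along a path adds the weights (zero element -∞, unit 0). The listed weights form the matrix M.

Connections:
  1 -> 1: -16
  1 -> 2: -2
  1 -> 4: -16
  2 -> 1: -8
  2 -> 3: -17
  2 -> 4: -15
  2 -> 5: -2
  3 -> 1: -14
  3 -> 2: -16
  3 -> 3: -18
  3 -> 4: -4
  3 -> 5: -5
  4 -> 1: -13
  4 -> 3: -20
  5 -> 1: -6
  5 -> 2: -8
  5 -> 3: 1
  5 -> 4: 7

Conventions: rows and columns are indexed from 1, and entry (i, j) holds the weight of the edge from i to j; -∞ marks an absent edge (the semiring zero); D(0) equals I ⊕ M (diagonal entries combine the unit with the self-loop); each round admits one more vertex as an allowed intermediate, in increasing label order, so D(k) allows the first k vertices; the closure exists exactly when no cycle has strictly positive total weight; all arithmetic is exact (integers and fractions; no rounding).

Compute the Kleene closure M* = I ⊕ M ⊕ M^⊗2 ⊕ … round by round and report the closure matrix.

D(0):
  [0, -2, -∞, -16, -∞]
  [-8, 0, -17, -15, -2]
  [-14, -16, 0, -4, -5]
  [-13, -∞, -20, 0, -∞]
  [-6, -8, 1, 7, 0]
D(1):
  [0, -2, -∞, -16, -∞]
  [-8, 0, -17, -15, -2]
  [-14, -16, 0, -4, -5]
  [-13, -15, -20, 0, -∞]
  [-6, -8, 1, 7, 0]
D(2):
  [0, -2, -19, -16, -4]
  [-8, 0, -17, -15, -2]
  [-14, -16, 0, -4, -5]
  [-13, -15, -20, 0, -17]
  [-6, -8, 1, 7, 0]
D(3):
  [0, -2, -19, -16, -4]
  [-8, 0, -17, -15, -2]
  [-14, -16, 0, -4, -5]
  [-13, -15, -20, 0, -17]
  [-6, -8, 1, 7, 0]
D(4):
  [0, -2, -19, -16, -4]
  [-8, 0, -17, -15, -2]
  [-14, -16, 0, -4, -5]
  [-13, -15, -20, 0, -17]
  [-6, -8, 1, 7, 0]
D(5):
  [0, -2, -3, 3, -4]
  [-8, 0, -1, 5, -2]
  [-11, -13, 0, 2, -5]
  [-13, -15, -16, 0, -17]
  [-6, -8, 1, 7, 0]
Answer: M* = [[0, -2, -3, 3, -4], [-8, 0, -1, 5, -2], [-11, -13, 0, 2, -5], [-13, -15, -16, 0, -17], [-6, -8, 1, 7, 0]]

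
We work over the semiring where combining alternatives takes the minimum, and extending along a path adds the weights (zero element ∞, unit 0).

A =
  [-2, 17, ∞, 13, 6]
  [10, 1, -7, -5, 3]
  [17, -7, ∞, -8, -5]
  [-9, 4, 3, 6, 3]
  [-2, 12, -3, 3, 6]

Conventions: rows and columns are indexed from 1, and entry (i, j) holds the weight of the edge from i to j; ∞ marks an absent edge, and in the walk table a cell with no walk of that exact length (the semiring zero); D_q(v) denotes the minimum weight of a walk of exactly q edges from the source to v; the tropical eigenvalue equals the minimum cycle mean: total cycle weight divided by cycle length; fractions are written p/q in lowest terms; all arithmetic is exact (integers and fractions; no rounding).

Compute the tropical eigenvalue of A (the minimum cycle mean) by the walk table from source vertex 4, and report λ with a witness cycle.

q=0: [∞, ∞, ∞, 0, ∞]
q=1: [-9, 4, 3, 6, 3]
q=2: [-11, -4, -3, -5, -3]
q=3: [-14, -10, -11, -11, -8]
q=4: [-20, -18, -17, -19, -16]
q=5: [-28, -24, -25, -25, -22]
Optimal cycle mean attained by: cycle 2->3->2, total (-7) + (-7), length 2.
Answer: λ = -7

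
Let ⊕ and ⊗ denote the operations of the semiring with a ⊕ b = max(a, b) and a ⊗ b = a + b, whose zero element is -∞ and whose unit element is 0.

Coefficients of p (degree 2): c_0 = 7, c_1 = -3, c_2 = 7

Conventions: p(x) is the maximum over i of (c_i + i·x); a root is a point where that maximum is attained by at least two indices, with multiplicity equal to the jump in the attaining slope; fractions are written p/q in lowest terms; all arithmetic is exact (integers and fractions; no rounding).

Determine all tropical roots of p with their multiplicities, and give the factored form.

hull edge (i=0, c=7) to (i=2, c=7): slope 0, span 2
Factored form: p(x) = 7 ⊗ (x ⊕ 0) ⊗ (x ⊕ 0)
Answer: roots = 0 (mult 2)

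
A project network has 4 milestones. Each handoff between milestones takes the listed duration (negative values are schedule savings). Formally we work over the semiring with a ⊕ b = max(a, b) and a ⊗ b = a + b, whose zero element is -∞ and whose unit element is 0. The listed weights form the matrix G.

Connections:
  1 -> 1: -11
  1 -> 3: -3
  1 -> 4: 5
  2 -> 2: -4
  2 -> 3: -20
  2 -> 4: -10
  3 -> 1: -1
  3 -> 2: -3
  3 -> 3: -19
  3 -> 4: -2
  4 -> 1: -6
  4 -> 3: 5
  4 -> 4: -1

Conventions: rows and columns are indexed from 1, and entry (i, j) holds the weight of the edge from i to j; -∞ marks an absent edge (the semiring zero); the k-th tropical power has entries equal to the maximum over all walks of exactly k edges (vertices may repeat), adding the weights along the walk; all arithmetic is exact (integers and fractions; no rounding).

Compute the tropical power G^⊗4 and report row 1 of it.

G^⊗2:
  [-1, -6, 10, 4]
  [-16, -8, -5, -11]
  [-8, -7, 3, 4]
  [4, 2, 4, 3]
G^⊗3:
  [9, 7, 9, 8]
  [-6, -8, -6, -7]
  [2, 0, 9, 3]
  [3, 1, 8, 9]
G^⊗4:
  [8, 6, 13, 14]
  [-7, -9, -2, -1]
  [8, 6, 8, 7]
  [7, 5, 14, 8]
Answer: row 1 of G^⊗4 = [8, 6, 13, 14]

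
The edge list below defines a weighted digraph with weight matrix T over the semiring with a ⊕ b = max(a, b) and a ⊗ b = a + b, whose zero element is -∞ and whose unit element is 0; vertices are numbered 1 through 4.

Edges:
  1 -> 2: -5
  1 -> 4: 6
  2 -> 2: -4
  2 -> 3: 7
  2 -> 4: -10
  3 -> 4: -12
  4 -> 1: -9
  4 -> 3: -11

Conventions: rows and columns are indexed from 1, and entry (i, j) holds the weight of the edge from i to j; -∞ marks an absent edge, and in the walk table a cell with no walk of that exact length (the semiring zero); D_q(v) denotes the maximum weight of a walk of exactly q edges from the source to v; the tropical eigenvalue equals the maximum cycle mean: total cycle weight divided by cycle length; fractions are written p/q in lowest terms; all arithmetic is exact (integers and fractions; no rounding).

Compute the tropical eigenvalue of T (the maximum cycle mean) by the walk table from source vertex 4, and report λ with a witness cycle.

q=0: [-∞, -∞, -∞, 0]
q=1: [-9, -∞, -11, -∞]
q=2: [-∞, -14, -∞, -3]
q=3: [-12, -18, -7, -24]
q=4: [-33, -17, -11, -6]
Optimal cycle mean attained by: cycle 1->4->1, total 6 + (-9), length 2.
Answer: λ = -3/2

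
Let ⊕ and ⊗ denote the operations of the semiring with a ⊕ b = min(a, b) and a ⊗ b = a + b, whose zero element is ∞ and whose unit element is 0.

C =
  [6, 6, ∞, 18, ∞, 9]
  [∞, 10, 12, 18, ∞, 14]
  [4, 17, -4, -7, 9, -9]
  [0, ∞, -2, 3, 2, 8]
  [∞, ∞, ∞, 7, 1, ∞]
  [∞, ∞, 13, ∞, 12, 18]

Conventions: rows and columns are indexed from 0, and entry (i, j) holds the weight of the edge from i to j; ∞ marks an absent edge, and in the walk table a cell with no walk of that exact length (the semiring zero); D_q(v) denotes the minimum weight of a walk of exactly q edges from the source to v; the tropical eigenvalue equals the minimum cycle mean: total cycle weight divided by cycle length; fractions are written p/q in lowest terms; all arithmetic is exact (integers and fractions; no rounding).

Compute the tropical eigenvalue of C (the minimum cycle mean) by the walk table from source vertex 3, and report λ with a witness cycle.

q=0: [∞, ∞, ∞, 0, ∞, ∞]
q=1: [0, ∞, -2, 3, 2, 8]
q=2: [2, 6, -6, -9, 3, -11]
q=3: [-9, 8, -11, -13, -7, -15]
q=4: [-13, -3, -15, -18, -11, -20]
q=5: [-18, -7, -20, -22, -16, -24]
q=6: [-22, -12, -24, -27, -20, -29]
Optimal cycle mean attained by: cycle 2->3->2, total (-7) + (-2), length 2.
Answer: λ = -9/2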